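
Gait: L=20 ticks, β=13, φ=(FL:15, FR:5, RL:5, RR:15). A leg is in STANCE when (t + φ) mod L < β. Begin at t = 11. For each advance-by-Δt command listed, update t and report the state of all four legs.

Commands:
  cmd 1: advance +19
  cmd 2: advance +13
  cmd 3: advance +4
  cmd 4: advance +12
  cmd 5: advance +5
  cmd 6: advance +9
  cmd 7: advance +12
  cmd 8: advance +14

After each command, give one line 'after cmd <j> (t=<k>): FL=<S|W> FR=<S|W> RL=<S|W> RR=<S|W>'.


after cmd 1 (t=30): FL=S FR=W RL=W RR=S
after cmd 2 (t=43): FL=W FR=S RL=S RR=W
after cmd 3 (t=47): FL=S FR=S RL=S RR=S
after cmd 4 (t=59): FL=W FR=S RL=S RR=W
after cmd 5 (t=64): FL=W FR=S RL=S RR=W
after cmd 6 (t=73): FL=S FR=W RL=W RR=S
after cmd 7 (t=85): FL=S FR=S RL=S RR=S
after cmd 8 (t=99): FL=W FR=S RL=S RR=W

start t=11: FL=S FR=W RL=W RR=S
cmd 1: advance +19 → t=30, phase=(5,15,15,5) → FL=S FR=W RL=W RR=S
cmd 2: advance +13 → t=43, phase=(18,8,8,18) → FL=W FR=S RL=S RR=W
cmd 3: advance +4 → t=47, phase=(2,12,12,2) → FL=S FR=S RL=S RR=S
cmd 4: advance +12 → t=59, phase=(14,4,4,14) → FL=W FR=S RL=S RR=W
cmd 5: advance +5 → t=64, phase=(19,9,9,19) → FL=W FR=S RL=S RR=W
cmd 6: advance +9 → t=73, phase=(8,18,18,8) → FL=S FR=W RL=W RR=S
cmd 7: advance +12 → t=85, phase=(0,10,10,0) → FL=S FR=S RL=S RR=S
cmd 8: advance +14 → t=99, phase=(14,4,4,14) → FL=W FR=S RL=S RR=W


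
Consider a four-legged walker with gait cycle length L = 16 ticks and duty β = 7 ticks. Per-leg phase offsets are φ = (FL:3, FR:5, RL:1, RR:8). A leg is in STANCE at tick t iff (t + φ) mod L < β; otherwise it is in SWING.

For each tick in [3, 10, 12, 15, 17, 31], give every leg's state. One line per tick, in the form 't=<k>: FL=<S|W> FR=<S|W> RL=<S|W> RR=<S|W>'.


t=3: FL=S FR=W RL=S RR=W
t=10: FL=W FR=W RL=W RR=S
t=12: FL=W FR=S RL=W RR=S
t=15: FL=S FR=S RL=S RR=W
t=17: FL=S FR=S RL=S RR=W
t=31: FL=S FR=S RL=S RR=W

t=3: phase=(6,8,4,11) vs β=7 → FL=S FR=W RL=S RR=W
t=10: phase=(13,15,11,2) vs β=7 → FL=W FR=W RL=W RR=S
t=12: phase=(15,1,13,4) vs β=7 → FL=W FR=S RL=W RR=S
t=15: phase=(2,4,0,7) vs β=7 → FL=S FR=S RL=S RR=W
t=17: phase=(4,6,2,9) vs β=7 → FL=S FR=S RL=S RR=W
t=31: phase=(2,4,0,7) vs β=7 → FL=S FR=S RL=S RR=W


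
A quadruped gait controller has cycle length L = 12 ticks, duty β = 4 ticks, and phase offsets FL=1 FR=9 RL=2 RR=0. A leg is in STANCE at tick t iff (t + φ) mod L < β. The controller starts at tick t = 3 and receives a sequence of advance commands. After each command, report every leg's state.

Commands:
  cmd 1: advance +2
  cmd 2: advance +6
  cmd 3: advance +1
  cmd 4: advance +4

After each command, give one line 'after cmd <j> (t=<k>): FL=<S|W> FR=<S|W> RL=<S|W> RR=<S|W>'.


start t=3: FL=W FR=S RL=W RR=S
cmd 1: advance +2 → t=5, phase=(6,2,7,5) → FL=W FR=S RL=W RR=W
cmd 2: advance +6 → t=11, phase=(0,8,1,11) → FL=S FR=W RL=S RR=W
cmd 3: advance +1 → t=12, phase=(1,9,2,0) → FL=S FR=W RL=S RR=S
cmd 4: advance +4 → t=16, phase=(5,1,6,4) → FL=W FR=S RL=W RR=W

after cmd 1 (t=5): FL=W FR=S RL=W RR=W
after cmd 2 (t=11): FL=S FR=W RL=S RR=W
after cmd 3 (t=12): FL=S FR=W RL=S RR=S
after cmd 4 (t=16): FL=W FR=S RL=W RR=W


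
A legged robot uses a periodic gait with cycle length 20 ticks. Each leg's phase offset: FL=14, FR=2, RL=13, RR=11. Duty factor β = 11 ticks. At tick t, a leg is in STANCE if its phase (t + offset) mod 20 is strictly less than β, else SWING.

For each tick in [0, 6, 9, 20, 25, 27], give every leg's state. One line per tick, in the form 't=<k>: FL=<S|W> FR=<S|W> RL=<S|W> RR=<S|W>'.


t=0: phase=(14,2,13,11) vs β=11 → FL=W FR=S RL=W RR=W
t=6: phase=(0,8,19,17) vs β=11 → FL=S FR=S RL=W RR=W
t=9: phase=(3,11,2,0) vs β=11 → FL=S FR=W RL=S RR=S
t=20: phase=(14,2,13,11) vs β=11 → FL=W FR=S RL=W RR=W
t=25: phase=(19,7,18,16) vs β=11 → FL=W FR=S RL=W RR=W
t=27: phase=(1,9,0,18) vs β=11 → FL=S FR=S RL=S RR=W

t=0: FL=W FR=S RL=W RR=W
t=6: FL=S FR=S RL=W RR=W
t=9: FL=S FR=W RL=S RR=S
t=20: FL=W FR=S RL=W RR=W
t=25: FL=W FR=S RL=W RR=W
t=27: FL=S FR=S RL=S RR=W


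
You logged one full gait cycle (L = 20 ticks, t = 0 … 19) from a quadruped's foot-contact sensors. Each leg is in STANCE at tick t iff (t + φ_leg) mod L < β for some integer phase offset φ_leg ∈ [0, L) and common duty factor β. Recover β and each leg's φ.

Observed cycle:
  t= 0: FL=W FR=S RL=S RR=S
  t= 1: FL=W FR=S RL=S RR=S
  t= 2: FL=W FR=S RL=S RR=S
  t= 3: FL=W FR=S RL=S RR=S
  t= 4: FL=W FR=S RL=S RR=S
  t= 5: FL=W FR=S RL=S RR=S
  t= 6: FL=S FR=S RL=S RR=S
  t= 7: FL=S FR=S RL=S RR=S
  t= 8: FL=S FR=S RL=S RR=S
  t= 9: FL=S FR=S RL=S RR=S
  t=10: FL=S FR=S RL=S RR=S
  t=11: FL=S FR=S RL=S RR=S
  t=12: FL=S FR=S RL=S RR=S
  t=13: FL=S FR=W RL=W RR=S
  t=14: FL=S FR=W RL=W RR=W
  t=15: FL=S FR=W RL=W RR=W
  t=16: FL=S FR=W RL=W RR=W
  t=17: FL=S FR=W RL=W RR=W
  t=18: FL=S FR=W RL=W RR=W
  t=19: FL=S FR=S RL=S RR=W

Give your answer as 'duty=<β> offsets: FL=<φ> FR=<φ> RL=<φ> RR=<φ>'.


duty β = stance ticks per leg = 14
FL: stance ticks = 14; W→S at t=6 → φ=14
FR: stance ticks = 14; W→S at t=19 → φ=1
RL: stance ticks = 14; W→S at t=19 → φ=1
RR: stance ticks = 14; W→S at t=0 → φ=0

duty=14 offsets: FL=14 FR=1 RL=1 RR=0


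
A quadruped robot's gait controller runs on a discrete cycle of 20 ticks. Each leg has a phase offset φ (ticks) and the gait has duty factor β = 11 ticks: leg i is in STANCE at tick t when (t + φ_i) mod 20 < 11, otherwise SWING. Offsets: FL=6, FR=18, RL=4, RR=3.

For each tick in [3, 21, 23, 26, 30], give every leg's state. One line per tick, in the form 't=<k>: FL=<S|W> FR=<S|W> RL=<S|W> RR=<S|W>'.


t=3: FL=S FR=S RL=S RR=S
t=21: FL=S FR=W RL=S RR=S
t=23: FL=S FR=S RL=S RR=S
t=26: FL=W FR=S RL=S RR=S
t=30: FL=W FR=S RL=W RR=W

t=3: phase=(9,1,7,6) vs β=11 → FL=S FR=S RL=S RR=S
t=21: phase=(7,19,5,4) vs β=11 → FL=S FR=W RL=S RR=S
t=23: phase=(9,1,7,6) vs β=11 → FL=S FR=S RL=S RR=S
t=26: phase=(12,4,10,9) vs β=11 → FL=W FR=S RL=S RR=S
t=30: phase=(16,8,14,13) vs β=11 → FL=W FR=S RL=W RR=W


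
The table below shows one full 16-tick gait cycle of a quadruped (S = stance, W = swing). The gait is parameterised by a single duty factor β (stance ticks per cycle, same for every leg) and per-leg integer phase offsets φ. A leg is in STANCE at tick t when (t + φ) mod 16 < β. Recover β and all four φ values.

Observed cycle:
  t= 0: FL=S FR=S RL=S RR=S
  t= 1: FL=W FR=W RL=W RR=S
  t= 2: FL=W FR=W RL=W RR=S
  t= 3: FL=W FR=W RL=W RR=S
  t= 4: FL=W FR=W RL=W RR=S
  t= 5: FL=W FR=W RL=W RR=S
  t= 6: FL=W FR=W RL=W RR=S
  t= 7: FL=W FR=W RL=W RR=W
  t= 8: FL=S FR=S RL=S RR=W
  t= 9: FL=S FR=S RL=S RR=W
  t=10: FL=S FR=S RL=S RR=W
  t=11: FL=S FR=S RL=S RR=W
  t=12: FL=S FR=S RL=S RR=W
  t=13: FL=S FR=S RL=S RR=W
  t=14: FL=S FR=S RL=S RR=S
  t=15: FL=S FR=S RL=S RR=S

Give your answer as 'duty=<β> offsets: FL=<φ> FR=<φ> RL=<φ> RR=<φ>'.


duty=9 offsets: FL=8 FR=8 RL=8 RR=2

duty β = stance ticks per leg = 9
FL: stance ticks = 9; W→S at t=8 → φ=8
FR: stance ticks = 9; W→S at t=8 → φ=8
RL: stance ticks = 9; W→S at t=8 → φ=8
RR: stance ticks = 9; W→S at t=14 → φ=2


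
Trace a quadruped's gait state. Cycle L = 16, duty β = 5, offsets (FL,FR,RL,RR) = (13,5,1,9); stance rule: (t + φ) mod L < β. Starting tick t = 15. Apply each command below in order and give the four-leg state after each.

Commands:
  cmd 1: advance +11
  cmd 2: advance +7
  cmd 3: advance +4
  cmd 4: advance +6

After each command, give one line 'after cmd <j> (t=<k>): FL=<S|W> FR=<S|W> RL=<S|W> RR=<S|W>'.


after cmd 1 (t=26): FL=W FR=W RL=W RR=S
after cmd 2 (t=33): FL=W FR=W RL=S RR=W
after cmd 3 (t=37): FL=S FR=W RL=W RR=W
after cmd 4 (t=43): FL=W FR=S RL=W RR=S

start t=15: FL=W FR=S RL=S RR=W
cmd 1: advance +11 → t=26, phase=(7,15,11,3) → FL=W FR=W RL=W RR=S
cmd 2: advance +7 → t=33, phase=(14,6,2,10) → FL=W FR=W RL=S RR=W
cmd 3: advance +4 → t=37, phase=(2,10,6,14) → FL=S FR=W RL=W RR=W
cmd 4: advance +6 → t=43, phase=(8,0,12,4) → FL=W FR=S RL=W RR=S


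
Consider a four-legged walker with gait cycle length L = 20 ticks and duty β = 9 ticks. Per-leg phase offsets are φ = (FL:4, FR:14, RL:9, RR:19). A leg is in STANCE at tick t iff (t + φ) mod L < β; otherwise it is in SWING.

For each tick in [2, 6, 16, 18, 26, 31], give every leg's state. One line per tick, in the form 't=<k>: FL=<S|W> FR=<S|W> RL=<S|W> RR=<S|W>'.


t=2: phase=(6,16,11,1) vs β=9 → FL=S FR=W RL=W RR=S
t=6: phase=(10,0,15,5) vs β=9 → FL=W FR=S RL=W RR=S
t=16: phase=(0,10,5,15) vs β=9 → FL=S FR=W RL=S RR=W
t=18: phase=(2,12,7,17) vs β=9 → FL=S FR=W RL=S RR=W
t=26: phase=(10,0,15,5) vs β=9 → FL=W FR=S RL=W RR=S
t=31: phase=(15,5,0,10) vs β=9 → FL=W FR=S RL=S RR=W

t=2: FL=S FR=W RL=W RR=S
t=6: FL=W FR=S RL=W RR=S
t=16: FL=S FR=W RL=S RR=W
t=18: FL=S FR=W RL=S RR=W
t=26: FL=W FR=S RL=W RR=S
t=31: FL=W FR=S RL=S RR=W


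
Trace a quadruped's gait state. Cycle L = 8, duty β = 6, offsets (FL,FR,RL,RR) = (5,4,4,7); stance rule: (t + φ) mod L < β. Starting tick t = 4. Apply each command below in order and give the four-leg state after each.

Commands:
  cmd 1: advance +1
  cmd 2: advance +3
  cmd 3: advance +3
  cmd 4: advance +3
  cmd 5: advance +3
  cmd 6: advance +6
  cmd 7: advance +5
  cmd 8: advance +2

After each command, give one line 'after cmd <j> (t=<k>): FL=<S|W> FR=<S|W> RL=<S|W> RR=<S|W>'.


after cmd 1 (t=5): FL=S FR=S RL=S RR=S
after cmd 2 (t=8): FL=S FR=S RL=S RR=W
after cmd 3 (t=11): FL=S FR=W RL=W RR=S
after cmd 4 (t=14): FL=S FR=S RL=S RR=S
after cmd 5 (t=17): FL=W FR=S RL=S RR=S
after cmd 6 (t=23): FL=S FR=S RL=S RR=W
after cmd 7 (t=28): FL=S FR=S RL=S RR=S
after cmd 8 (t=30): FL=S FR=S RL=S RR=S

start t=4: FL=S FR=S RL=S RR=S
cmd 1: advance +1 → t=5, phase=(2,1,1,4) → FL=S FR=S RL=S RR=S
cmd 2: advance +3 → t=8, phase=(5,4,4,7) → FL=S FR=S RL=S RR=W
cmd 3: advance +3 → t=11, phase=(0,7,7,2) → FL=S FR=W RL=W RR=S
cmd 4: advance +3 → t=14, phase=(3,2,2,5) → FL=S FR=S RL=S RR=S
cmd 5: advance +3 → t=17, phase=(6,5,5,0) → FL=W FR=S RL=S RR=S
cmd 6: advance +6 → t=23, phase=(4,3,3,6) → FL=S FR=S RL=S RR=W
cmd 7: advance +5 → t=28, phase=(1,0,0,3) → FL=S FR=S RL=S RR=S
cmd 8: advance +2 → t=30, phase=(3,2,2,5) → FL=S FR=S RL=S RR=S


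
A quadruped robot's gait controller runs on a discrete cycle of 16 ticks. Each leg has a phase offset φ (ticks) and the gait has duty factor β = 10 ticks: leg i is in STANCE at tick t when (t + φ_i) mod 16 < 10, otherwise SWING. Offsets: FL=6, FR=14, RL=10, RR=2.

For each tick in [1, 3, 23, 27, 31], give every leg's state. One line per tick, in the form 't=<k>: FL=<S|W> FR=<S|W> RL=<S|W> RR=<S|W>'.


t=1: phase=(7,15,11,3) vs β=10 → FL=S FR=W RL=W RR=S
t=3: phase=(9,1,13,5) vs β=10 → FL=S FR=S RL=W RR=S
t=23: phase=(13,5,1,9) vs β=10 → FL=W FR=S RL=S RR=S
t=27: phase=(1,9,5,13) vs β=10 → FL=S FR=S RL=S RR=W
t=31: phase=(5,13,9,1) vs β=10 → FL=S FR=W RL=S RR=S

t=1: FL=S FR=W RL=W RR=S
t=3: FL=S FR=S RL=W RR=S
t=23: FL=W FR=S RL=S RR=S
t=27: FL=S FR=S RL=S RR=W
t=31: FL=S FR=W RL=S RR=S


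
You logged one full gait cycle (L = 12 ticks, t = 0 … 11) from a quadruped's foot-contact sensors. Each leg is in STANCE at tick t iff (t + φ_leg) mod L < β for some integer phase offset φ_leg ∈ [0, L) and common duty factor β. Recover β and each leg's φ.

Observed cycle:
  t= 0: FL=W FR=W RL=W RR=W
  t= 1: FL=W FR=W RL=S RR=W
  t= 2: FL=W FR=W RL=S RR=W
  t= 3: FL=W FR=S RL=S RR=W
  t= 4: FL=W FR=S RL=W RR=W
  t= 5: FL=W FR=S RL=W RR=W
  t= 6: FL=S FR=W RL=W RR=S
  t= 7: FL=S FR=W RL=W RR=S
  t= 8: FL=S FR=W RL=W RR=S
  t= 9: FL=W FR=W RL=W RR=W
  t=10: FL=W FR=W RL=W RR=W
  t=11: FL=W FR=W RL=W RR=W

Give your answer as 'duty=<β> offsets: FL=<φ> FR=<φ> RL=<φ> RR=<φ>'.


duty β = stance ticks per leg = 3
FL: stance ticks = 3; W→S at t=6 → φ=6
FR: stance ticks = 3; W→S at t=3 → φ=9
RL: stance ticks = 3; W→S at t=1 → φ=11
RR: stance ticks = 3; W→S at t=6 → φ=6

duty=3 offsets: FL=6 FR=9 RL=11 RR=6


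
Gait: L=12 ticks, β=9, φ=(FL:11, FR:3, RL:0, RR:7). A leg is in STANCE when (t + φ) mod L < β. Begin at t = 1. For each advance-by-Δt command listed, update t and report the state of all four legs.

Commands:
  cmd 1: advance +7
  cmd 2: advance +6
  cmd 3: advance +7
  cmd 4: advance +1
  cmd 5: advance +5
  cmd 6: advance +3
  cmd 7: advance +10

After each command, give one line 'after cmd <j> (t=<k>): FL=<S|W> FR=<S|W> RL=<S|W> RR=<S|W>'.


start t=1: FL=S FR=S RL=S RR=S
cmd 1: advance +7 → t=8, phase=(7,11,8,3) → FL=S FR=W RL=S RR=S
cmd 2: advance +6 → t=14, phase=(1,5,2,9) → FL=S FR=S RL=S RR=W
cmd 3: advance +7 → t=21, phase=(8,0,9,4) → FL=S FR=S RL=W RR=S
cmd 4: advance +1 → t=22, phase=(9,1,10,5) → FL=W FR=S RL=W RR=S
cmd 5: advance +5 → t=27, phase=(2,6,3,10) → FL=S FR=S RL=S RR=W
cmd 6: advance +3 → t=30, phase=(5,9,6,1) → FL=S FR=W RL=S RR=S
cmd 7: advance +10 → t=40, phase=(3,7,4,11) → FL=S FR=S RL=S RR=W

after cmd 1 (t=8): FL=S FR=W RL=S RR=S
after cmd 2 (t=14): FL=S FR=S RL=S RR=W
after cmd 3 (t=21): FL=S FR=S RL=W RR=S
after cmd 4 (t=22): FL=W FR=S RL=W RR=S
after cmd 5 (t=27): FL=S FR=S RL=S RR=W
after cmd 6 (t=30): FL=S FR=W RL=S RR=S
after cmd 7 (t=40): FL=S FR=S RL=S RR=W


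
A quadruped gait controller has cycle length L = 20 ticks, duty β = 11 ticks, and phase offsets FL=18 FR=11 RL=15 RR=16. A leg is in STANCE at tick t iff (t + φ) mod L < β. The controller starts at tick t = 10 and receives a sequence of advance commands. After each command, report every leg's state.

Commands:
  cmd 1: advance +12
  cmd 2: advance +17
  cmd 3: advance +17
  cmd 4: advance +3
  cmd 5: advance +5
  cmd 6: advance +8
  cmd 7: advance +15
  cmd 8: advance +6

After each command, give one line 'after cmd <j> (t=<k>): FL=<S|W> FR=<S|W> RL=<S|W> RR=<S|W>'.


start t=10: FL=S FR=S RL=S RR=S
cmd 1: advance +12 → t=22, phase=(0,13,17,18) → FL=S FR=W RL=W RR=W
cmd 2: advance +17 → t=39, phase=(17,10,14,15) → FL=W FR=S RL=W RR=W
cmd 3: advance +17 → t=56, phase=(14,7,11,12) → FL=W FR=S RL=W RR=W
cmd 4: advance +3 → t=59, phase=(17,10,14,15) → FL=W FR=S RL=W RR=W
cmd 5: advance +5 → t=64, phase=(2,15,19,0) → FL=S FR=W RL=W RR=S
cmd 6: advance +8 → t=72, phase=(10,3,7,8) → FL=S FR=S RL=S RR=S
cmd 7: advance +15 → t=87, phase=(5,18,2,3) → FL=S FR=W RL=S RR=S
cmd 8: advance +6 → t=93, phase=(11,4,8,9) → FL=W FR=S RL=S RR=S

after cmd 1 (t=22): FL=S FR=W RL=W RR=W
after cmd 2 (t=39): FL=W FR=S RL=W RR=W
after cmd 3 (t=56): FL=W FR=S RL=W RR=W
after cmd 4 (t=59): FL=W FR=S RL=W RR=W
after cmd 5 (t=64): FL=S FR=W RL=W RR=S
after cmd 6 (t=72): FL=S FR=S RL=S RR=S
after cmd 7 (t=87): FL=S FR=W RL=S RR=S
after cmd 8 (t=93): FL=W FR=S RL=S RR=S


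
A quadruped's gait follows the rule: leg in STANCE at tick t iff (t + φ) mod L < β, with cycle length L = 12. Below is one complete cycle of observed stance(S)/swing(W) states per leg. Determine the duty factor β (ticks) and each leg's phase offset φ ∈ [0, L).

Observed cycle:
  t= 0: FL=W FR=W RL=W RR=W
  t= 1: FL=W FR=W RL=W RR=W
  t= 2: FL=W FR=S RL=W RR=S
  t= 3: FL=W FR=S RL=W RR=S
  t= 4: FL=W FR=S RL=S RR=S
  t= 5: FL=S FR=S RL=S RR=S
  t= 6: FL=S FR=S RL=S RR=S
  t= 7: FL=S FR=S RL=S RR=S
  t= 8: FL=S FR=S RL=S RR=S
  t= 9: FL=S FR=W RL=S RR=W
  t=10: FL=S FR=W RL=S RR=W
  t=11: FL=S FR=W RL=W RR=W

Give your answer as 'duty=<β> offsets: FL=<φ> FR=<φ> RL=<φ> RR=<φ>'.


duty β = stance ticks per leg = 7
FL: stance ticks = 7; W→S at t=5 → φ=7
FR: stance ticks = 7; W→S at t=2 → φ=10
RL: stance ticks = 7; W→S at t=4 → φ=8
RR: stance ticks = 7; W→S at t=2 → φ=10

duty=7 offsets: FL=7 FR=10 RL=8 RR=10


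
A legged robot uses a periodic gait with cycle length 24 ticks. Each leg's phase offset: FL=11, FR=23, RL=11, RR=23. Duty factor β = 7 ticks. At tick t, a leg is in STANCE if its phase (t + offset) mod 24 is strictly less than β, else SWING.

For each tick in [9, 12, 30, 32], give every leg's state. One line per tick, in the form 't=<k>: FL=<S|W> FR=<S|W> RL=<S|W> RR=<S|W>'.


t=9: FL=W FR=W RL=W RR=W
t=12: FL=W FR=W RL=W RR=W
t=30: FL=W FR=S RL=W RR=S
t=32: FL=W FR=W RL=W RR=W

t=9: phase=(20,8,20,8) vs β=7 → FL=W FR=W RL=W RR=W
t=12: phase=(23,11,23,11) vs β=7 → FL=W FR=W RL=W RR=W
t=30: phase=(17,5,17,5) vs β=7 → FL=W FR=S RL=W RR=S
t=32: phase=(19,7,19,7) vs β=7 → FL=W FR=W RL=W RR=W


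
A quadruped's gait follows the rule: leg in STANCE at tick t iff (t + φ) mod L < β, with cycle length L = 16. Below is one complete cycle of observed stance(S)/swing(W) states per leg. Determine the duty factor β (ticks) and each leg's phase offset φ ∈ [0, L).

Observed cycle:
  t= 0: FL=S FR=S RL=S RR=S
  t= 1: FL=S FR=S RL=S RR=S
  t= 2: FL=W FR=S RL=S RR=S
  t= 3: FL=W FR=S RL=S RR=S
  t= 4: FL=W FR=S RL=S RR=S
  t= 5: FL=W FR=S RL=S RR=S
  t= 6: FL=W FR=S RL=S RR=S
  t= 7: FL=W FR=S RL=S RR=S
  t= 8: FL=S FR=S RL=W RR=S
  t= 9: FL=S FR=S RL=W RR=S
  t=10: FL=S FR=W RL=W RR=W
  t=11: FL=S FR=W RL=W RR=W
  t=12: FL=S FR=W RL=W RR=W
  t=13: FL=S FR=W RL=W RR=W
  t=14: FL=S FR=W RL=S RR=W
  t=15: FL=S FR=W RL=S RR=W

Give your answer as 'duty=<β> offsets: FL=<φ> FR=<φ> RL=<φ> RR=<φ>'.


duty=10 offsets: FL=8 FR=0 RL=2 RR=0

duty β = stance ticks per leg = 10
FL: stance ticks = 10; W→S at t=8 → φ=8
FR: stance ticks = 10; W→S at t=0 → φ=0
RL: stance ticks = 10; W→S at t=14 → φ=2
RR: stance ticks = 10; W→S at t=0 → φ=0


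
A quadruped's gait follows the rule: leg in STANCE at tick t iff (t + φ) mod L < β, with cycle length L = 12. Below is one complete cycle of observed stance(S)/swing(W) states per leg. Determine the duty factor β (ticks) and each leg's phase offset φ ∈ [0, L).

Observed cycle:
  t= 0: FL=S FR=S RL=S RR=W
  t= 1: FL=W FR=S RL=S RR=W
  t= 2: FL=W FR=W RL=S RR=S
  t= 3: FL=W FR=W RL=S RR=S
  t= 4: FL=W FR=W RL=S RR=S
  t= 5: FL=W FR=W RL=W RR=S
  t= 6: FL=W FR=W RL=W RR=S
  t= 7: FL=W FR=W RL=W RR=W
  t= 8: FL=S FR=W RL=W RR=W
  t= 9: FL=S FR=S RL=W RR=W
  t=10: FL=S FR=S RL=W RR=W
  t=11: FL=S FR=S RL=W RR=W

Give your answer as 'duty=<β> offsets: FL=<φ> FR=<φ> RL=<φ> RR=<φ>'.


duty=5 offsets: FL=4 FR=3 RL=0 RR=10

duty β = stance ticks per leg = 5
FL: stance ticks = 5; W→S at t=8 → φ=4
FR: stance ticks = 5; W→S at t=9 → φ=3
RL: stance ticks = 5; W→S at t=0 → φ=0
RR: stance ticks = 5; W→S at t=2 → φ=10


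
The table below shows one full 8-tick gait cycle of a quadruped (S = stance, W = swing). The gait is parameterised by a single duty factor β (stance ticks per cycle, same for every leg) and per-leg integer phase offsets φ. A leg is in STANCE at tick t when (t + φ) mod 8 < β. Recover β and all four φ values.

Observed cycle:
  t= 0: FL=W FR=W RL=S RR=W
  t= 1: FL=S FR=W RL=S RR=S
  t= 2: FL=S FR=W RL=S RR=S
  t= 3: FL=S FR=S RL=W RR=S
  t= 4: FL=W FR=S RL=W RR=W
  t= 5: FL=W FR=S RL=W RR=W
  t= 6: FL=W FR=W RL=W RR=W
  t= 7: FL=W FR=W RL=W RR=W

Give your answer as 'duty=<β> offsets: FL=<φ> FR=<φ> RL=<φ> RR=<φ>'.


duty β = stance ticks per leg = 3
FL: stance ticks = 3; W→S at t=1 → φ=7
FR: stance ticks = 3; W→S at t=3 → φ=5
RL: stance ticks = 3; W→S at t=0 → φ=0
RR: stance ticks = 3; W→S at t=1 → φ=7

duty=3 offsets: FL=7 FR=5 RL=0 RR=7


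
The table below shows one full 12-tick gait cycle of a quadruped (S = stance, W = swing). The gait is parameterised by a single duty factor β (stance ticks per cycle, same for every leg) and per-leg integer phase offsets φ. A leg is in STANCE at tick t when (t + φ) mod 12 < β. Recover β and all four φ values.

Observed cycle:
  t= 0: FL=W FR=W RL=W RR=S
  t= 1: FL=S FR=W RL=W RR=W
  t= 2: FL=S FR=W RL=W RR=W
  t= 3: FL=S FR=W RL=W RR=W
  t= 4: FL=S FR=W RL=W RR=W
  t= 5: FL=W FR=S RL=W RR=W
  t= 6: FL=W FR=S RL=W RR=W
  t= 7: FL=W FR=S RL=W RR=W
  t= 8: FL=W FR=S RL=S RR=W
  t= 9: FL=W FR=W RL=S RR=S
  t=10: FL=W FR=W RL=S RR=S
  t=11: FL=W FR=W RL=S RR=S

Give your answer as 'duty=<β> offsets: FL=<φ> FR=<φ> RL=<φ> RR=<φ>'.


duty=4 offsets: FL=11 FR=7 RL=4 RR=3

duty β = stance ticks per leg = 4
FL: stance ticks = 4; W→S at t=1 → φ=11
FR: stance ticks = 4; W→S at t=5 → φ=7
RL: stance ticks = 4; W→S at t=8 → φ=4
RR: stance ticks = 4; W→S at t=9 → φ=3


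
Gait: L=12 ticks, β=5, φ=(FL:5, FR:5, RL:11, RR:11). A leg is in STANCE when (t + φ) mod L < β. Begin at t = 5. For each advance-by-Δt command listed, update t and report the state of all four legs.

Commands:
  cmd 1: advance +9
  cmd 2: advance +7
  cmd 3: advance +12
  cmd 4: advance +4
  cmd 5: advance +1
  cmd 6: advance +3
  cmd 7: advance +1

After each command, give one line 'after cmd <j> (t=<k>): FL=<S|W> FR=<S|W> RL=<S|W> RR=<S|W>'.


after cmd 1 (t=14): FL=W FR=W RL=S RR=S
after cmd 2 (t=21): FL=S FR=S RL=W RR=W
after cmd 3 (t=33): FL=S FR=S RL=W RR=W
after cmd 4 (t=37): FL=W FR=W RL=S RR=S
after cmd 5 (t=38): FL=W FR=W RL=S RR=S
after cmd 6 (t=41): FL=W FR=W RL=S RR=S
after cmd 7 (t=42): FL=W FR=W RL=W RR=W

start t=5: FL=W FR=W RL=S RR=S
cmd 1: advance +9 → t=14, phase=(7,7,1,1) → FL=W FR=W RL=S RR=S
cmd 2: advance +7 → t=21, phase=(2,2,8,8) → FL=S FR=S RL=W RR=W
cmd 3: advance +12 → t=33, phase=(2,2,8,8) → FL=S FR=S RL=W RR=W
cmd 4: advance +4 → t=37, phase=(6,6,0,0) → FL=W FR=W RL=S RR=S
cmd 5: advance +1 → t=38, phase=(7,7,1,1) → FL=W FR=W RL=S RR=S
cmd 6: advance +3 → t=41, phase=(10,10,4,4) → FL=W FR=W RL=S RR=S
cmd 7: advance +1 → t=42, phase=(11,11,5,5) → FL=W FR=W RL=W RR=W


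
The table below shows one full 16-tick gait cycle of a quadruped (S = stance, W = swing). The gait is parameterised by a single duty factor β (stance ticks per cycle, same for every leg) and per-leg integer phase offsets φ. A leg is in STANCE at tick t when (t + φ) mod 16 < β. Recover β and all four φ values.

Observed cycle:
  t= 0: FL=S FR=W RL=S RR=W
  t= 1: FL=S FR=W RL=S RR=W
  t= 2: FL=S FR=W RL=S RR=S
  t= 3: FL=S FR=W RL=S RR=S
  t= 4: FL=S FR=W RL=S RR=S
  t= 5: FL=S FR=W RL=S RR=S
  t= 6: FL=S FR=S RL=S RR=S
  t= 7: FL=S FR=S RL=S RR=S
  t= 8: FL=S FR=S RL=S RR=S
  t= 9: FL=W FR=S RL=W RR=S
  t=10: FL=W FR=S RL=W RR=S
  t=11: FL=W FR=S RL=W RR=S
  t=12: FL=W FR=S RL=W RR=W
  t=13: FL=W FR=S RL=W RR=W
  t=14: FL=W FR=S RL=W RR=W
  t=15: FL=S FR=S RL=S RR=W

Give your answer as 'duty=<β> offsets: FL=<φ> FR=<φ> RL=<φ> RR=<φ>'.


duty=10 offsets: FL=1 FR=10 RL=1 RR=14

duty β = stance ticks per leg = 10
FL: stance ticks = 10; W→S at t=15 → φ=1
FR: stance ticks = 10; W→S at t=6 → φ=10
RL: stance ticks = 10; W→S at t=15 → φ=1
RR: stance ticks = 10; W→S at t=2 → φ=14


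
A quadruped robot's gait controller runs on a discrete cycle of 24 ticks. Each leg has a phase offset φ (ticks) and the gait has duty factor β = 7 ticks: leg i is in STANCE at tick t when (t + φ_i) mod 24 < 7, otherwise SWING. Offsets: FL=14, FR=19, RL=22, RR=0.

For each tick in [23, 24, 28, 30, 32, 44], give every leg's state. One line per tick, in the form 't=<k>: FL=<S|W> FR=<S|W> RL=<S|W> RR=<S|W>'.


t=23: FL=W FR=W RL=W RR=W
t=24: FL=W FR=W RL=W RR=S
t=28: FL=W FR=W RL=S RR=S
t=30: FL=W FR=S RL=S RR=S
t=32: FL=W FR=S RL=S RR=W
t=44: FL=W FR=W RL=W RR=W

t=23: phase=(13,18,21,23) vs β=7 → FL=W FR=W RL=W RR=W
t=24: phase=(14,19,22,0) vs β=7 → FL=W FR=W RL=W RR=S
t=28: phase=(18,23,2,4) vs β=7 → FL=W FR=W RL=S RR=S
t=30: phase=(20,1,4,6) vs β=7 → FL=W FR=S RL=S RR=S
t=32: phase=(22,3,6,8) vs β=7 → FL=W FR=S RL=S RR=W
t=44: phase=(10,15,18,20) vs β=7 → FL=W FR=W RL=W RR=W


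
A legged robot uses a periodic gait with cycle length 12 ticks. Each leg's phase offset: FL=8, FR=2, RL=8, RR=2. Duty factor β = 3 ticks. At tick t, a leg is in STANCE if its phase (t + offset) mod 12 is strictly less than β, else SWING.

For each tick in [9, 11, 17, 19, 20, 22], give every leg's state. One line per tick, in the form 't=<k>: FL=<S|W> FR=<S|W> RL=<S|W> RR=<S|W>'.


t=9: FL=W FR=W RL=W RR=W
t=11: FL=W FR=S RL=W RR=S
t=17: FL=S FR=W RL=S RR=W
t=19: FL=W FR=W RL=W RR=W
t=20: FL=W FR=W RL=W RR=W
t=22: FL=W FR=S RL=W RR=S

t=9: phase=(5,11,5,11) vs β=3 → FL=W FR=W RL=W RR=W
t=11: phase=(7,1,7,1) vs β=3 → FL=W FR=S RL=W RR=S
t=17: phase=(1,7,1,7) vs β=3 → FL=S FR=W RL=S RR=W
t=19: phase=(3,9,3,9) vs β=3 → FL=W FR=W RL=W RR=W
t=20: phase=(4,10,4,10) vs β=3 → FL=W FR=W RL=W RR=W
t=22: phase=(6,0,6,0) vs β=3 → FL=W FR=S RL=W RR=S


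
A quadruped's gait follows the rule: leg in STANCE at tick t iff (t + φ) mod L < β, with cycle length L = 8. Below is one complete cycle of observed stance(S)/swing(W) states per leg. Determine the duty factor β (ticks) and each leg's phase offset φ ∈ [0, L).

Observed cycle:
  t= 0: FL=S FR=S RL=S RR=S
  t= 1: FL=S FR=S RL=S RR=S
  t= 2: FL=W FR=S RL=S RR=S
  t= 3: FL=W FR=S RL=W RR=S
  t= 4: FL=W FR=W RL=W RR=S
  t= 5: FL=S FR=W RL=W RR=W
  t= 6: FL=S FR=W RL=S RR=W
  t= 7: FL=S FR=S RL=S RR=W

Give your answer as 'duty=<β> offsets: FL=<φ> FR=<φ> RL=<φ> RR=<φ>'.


duty β = stance ticks per leg = 5
FL: stance ticks = 5; W→S at t=5 → φ=3
FR: stance ticks = 5; W→S at t=7 → φ=1
RL: stance ticks = 5; W→S at t=6 → φ=2
RR: stance ticks = 5; W→S at t=0 → φ=0

duty=5 offsets: FL=3 FR=1 RL=2 RR=0


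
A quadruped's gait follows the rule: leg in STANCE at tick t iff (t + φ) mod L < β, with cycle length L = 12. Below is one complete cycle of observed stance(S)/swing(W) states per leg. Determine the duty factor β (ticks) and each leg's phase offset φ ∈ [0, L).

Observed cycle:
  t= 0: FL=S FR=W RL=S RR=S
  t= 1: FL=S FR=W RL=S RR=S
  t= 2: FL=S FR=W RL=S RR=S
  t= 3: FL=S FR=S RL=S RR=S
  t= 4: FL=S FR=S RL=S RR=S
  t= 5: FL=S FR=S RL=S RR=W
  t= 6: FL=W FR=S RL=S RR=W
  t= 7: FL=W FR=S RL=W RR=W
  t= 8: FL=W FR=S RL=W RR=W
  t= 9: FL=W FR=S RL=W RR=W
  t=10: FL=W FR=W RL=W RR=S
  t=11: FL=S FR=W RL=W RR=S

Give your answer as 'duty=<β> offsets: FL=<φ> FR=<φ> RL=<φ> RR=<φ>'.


duty=7 offsets: FL=1 FR=9 RL=0 RR=2

duty β = stance ticks per leg = 7
FL: stance ticks = 7; W→S at t=11 → φ=1
FR: stance ticks = 7; W→S at t=3 → φ=9
RL: stance ticks = 7; W→S at t=0 → φ=0
RR: stance ticks = 7; W→S at t=10 → φ=2


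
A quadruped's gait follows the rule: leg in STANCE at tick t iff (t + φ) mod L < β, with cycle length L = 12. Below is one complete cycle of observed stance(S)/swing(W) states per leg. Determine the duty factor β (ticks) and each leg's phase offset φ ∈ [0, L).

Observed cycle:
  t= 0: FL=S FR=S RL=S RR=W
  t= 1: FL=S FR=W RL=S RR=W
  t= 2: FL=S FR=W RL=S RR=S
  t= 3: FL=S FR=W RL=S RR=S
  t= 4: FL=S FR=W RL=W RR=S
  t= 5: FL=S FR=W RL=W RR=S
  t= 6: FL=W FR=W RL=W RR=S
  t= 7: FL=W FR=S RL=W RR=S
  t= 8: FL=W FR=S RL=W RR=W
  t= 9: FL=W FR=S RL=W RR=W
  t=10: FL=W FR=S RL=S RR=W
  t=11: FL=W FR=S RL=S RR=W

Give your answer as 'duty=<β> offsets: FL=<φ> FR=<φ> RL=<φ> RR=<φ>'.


duty β = stance ticks per leg = 6
FL: stance ticks = 6; W→S at t=0 → φ=0
FR: stance ticks = 6; W→S at t=7 → φ=5
RL: stance ticks = 6; W→S at t=10 → φ=2
RR: stance ticks = 6; W→S at t=2 → φ=10

duty=6 offsets: FL=0 FR=5 RL=2 RR=10


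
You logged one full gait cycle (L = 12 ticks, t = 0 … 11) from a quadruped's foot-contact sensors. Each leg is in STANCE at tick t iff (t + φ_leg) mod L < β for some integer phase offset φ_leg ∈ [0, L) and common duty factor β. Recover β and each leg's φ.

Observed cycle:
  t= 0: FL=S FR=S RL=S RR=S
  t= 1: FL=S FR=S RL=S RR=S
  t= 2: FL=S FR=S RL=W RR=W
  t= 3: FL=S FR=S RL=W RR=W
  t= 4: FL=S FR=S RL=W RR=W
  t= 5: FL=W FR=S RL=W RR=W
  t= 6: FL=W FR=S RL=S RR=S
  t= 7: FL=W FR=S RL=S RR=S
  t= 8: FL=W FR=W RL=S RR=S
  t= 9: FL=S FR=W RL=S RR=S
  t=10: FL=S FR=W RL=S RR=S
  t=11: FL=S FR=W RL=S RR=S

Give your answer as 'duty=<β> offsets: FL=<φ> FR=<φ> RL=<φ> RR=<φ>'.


duty=8 offsets: FL=3 FR=0 RL=6 RR=6

duty β = stance ticks per leg = 8
FL: stance ticks = 8; W→S at t=9 → φ=3
FR: stance ticks = 8; W→S at t=0 → φ=0
RL: stance ticks = 8; W→S at t=6 → φ=6
RR: stance ticks = 8; W→S at t=6 → φ=6


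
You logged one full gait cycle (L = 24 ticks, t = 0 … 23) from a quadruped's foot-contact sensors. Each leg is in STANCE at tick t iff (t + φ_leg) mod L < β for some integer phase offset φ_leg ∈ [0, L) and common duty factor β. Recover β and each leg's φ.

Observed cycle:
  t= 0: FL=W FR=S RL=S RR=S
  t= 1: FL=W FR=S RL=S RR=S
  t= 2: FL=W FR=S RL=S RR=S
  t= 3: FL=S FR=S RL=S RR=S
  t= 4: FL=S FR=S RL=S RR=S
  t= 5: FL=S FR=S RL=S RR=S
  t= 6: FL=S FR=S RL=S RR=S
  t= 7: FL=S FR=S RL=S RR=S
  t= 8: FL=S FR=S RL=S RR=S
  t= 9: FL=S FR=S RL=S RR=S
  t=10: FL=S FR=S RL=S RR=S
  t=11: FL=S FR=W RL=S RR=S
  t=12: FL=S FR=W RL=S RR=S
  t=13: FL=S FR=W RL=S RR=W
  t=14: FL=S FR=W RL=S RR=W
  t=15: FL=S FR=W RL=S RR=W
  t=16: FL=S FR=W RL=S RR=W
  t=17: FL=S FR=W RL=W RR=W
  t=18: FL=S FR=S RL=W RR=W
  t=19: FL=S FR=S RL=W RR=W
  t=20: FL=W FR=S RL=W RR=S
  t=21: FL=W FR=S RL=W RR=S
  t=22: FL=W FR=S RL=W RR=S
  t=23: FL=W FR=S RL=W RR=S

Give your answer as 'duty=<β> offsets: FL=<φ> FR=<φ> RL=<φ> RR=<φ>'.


duty β = stance ticks per leg = 17
FL: stance ticks = 17; W→S at t=3 → φ=21
FR: stance ticks = 17; W→S at t=18 → φ=6
RL: stance ticks = 17; W→S at t=0 → φ=0
RR: stance ticks = 17; W→S at t=20 → φ=4

duty=17 offsets: FL=21 FR=6 RL=0 RR=4


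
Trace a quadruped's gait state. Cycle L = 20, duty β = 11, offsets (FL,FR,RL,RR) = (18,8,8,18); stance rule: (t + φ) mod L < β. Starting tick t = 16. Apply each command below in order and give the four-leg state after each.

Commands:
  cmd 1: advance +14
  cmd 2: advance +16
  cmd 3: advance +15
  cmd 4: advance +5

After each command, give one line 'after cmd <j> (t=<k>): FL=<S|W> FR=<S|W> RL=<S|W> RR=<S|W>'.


after cmd 1 (t=30): FL=S FR=W RL=W RR=S
after cmd 2 (t=46): FL=S FR=W RL=W RR=S
after cmd 3 (t=61): FL=W FR=S RL=S RR=W
after cmd 4 (t=66): FL=S FR=W RL=W RR=S

start t=16: FL=W FR=S RL=S RR=W
cmd 1: advance +14 → t=30, phase=(8,18,18,8) → FL=S FR=W RL=W RR=S
cmd 2: advance +16 → t=46, phase=(4,14,14,4) → FL=S FR=W RL=W RR=S
cmd 3: advance +15 → t=61, phase=(19,9,9,19) → FL=W FR=S RL=S RR=W
cmd 4: advance +5 → t=66, phase=(4,14,14,4) → FL=S FR=W RL=W RR=S


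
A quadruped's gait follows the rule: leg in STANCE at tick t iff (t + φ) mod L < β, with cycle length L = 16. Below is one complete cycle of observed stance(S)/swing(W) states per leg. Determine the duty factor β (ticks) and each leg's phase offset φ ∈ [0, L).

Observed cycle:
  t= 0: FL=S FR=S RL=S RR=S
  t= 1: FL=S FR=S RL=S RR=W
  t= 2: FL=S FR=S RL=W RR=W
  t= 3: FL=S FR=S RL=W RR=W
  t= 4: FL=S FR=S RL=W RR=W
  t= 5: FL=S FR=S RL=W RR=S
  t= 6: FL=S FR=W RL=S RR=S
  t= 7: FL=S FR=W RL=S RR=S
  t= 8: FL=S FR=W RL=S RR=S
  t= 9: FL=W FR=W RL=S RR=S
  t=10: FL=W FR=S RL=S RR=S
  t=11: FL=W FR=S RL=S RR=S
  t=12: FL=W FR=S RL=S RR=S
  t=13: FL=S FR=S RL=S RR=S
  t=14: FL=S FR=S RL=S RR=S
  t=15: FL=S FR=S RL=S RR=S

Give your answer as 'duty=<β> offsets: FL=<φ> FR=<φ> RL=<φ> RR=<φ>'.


duty β = stance ticks per leg = 12
FL: stance ticks = 12; W→S at t=13 → φ=3
FR: stance ticks = 12; W→S at t=10 → φ=6
RL: stance ticks = 12; W→S at t=6 → φ=10
RR: stance ticks = 12; W→S at t=5 → φ=11

duty=12 offsets: FL=3 FR=6 RL=10 RR=11


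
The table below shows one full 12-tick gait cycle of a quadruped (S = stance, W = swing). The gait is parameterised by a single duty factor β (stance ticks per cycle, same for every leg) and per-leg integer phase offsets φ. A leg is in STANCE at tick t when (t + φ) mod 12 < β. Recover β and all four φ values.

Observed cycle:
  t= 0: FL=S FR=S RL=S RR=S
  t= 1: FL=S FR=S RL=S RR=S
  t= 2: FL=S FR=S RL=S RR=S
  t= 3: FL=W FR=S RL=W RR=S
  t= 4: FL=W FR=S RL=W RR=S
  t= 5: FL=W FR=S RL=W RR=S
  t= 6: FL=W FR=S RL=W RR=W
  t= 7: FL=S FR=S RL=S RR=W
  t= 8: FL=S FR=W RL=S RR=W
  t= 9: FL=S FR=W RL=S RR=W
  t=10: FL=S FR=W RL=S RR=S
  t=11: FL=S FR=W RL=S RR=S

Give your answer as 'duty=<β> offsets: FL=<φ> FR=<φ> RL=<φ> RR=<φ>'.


duty β = stance ticks per leg = 8
FL: stance ticks = 8; W→S at t=7 → φ=5
FR: stance ticks = 8; W→S at t=0 → φ=0
RL: stance ticks = 8; W→S at t=7 → φ=5
RR: stance ticks = 8; W→S at t=10 → φ=2

duty=8 offsets: FL=5 FR=0 RL=5 RR=2


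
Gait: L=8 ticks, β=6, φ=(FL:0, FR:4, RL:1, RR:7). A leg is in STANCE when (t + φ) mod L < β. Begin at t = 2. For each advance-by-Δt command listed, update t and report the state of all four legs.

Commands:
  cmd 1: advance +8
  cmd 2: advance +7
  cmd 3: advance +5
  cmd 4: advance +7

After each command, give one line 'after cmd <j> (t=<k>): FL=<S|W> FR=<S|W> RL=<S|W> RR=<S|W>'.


start t=2: FL=S FR=W RL=S RR=S
cmd 1: advance +8 → t=10, phase=(2,6,3,1) → FL=S FR=W RL=S RR=S
cmd 2: advance +7 → t=17, phase=(1,5,2,0) → FL=S FR=S RL=S RR=S
cmd 3: advance +5 → t=22, phase=(6,2,7,5) → FL=W FR=S RL=W RR=S
cmd 4: advance +7 → t=29, phase=(5,1,6,4) → FL=S FR=S RL=W RR=S

after cmd 1 (t=10): FL=S FR=W RL=S RR=S
after cmd 2 (t=17): FL=S FR=S RL=S RR=S
after cmd 3 (t=22): FL=W FR=S RL=W RR=S
after cmd 4 (t=29): FL=S FR=S RL=W RR=S


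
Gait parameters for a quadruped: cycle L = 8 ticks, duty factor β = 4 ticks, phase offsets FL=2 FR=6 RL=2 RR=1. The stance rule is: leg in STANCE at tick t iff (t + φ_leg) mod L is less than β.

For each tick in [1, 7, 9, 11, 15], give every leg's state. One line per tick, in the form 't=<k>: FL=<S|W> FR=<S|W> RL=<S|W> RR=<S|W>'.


t=1: FL=S FR=W RL=S RR=S
t=7: FL=S FR=W RL=S RR=S
t=9: FL=S FR=W RL=S RR=S
t=11: FL=W FR=S RL=W RR=W
t=15: FL=S FR=W RL=S RR=S

t=1: phase=(3,7,3,2) vs β=4 → FL=S FR=W RL=S RR=S
t=7: phase=(1,5,1,0) vs β=4 → FL=S FR=W RL=S RR=S
t=9: phase=(3,7,3,2) vs β=4 → FL=S FR=W RL=S RR=S
t=11: phase=(5,1,5,4) vs β=4 → FL=W FR=S RL=W RR=W
t=15: phase=(1,5,1,0) vs β=4 → FL=S FR=W RL=S RR=S


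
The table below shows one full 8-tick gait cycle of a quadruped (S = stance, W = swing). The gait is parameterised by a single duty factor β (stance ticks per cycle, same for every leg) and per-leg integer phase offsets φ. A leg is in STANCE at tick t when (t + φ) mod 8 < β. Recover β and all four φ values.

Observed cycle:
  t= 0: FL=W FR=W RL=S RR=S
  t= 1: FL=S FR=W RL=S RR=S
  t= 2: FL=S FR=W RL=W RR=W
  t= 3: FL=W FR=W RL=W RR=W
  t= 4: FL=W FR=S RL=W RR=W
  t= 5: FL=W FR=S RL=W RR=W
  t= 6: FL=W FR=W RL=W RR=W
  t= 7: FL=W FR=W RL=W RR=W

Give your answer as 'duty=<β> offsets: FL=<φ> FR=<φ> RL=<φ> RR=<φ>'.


duty=2 offsets: FL=7 FR=4 RL=0 RR=0

duty β = stance ticks per leg = 2
FL: stance ticks = 2; W→S at t=1 → φ=7
FR: stance ticks = 2; W→S at t=4 → φ=4
RL: stance ticks = 2; W→S at t=0 → φ=0
RR: stance ticks = 2; W→S at t=0 → φ=0


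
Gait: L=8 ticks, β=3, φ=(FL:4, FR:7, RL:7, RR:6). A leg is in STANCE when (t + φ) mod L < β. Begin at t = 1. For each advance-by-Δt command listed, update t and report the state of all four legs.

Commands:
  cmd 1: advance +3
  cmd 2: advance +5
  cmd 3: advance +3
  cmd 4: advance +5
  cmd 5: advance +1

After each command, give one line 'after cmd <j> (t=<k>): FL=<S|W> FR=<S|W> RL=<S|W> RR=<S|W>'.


after cmd 1 (t=4): FL=S FR=W RL=W RR=S
after cmd 2 (t=9): FL=W FR=S RL=S RR=W
after cmd 3 (t=12): FL=S FR=W RL=W RR=S
after cmd 4 (t=17): FL=W FR=S RL=S RR=W
after cmd 5 (t=18): FL=W FR=S RL=S RR=S

start t=1: FL=W FR=S RL=S RR=W
cmd 1: advance +3 → t=4, phase=(0,3,3,2) → FL=S FR=W RL=W RR=S
cmd 2: advance +5 → t=9, phase=(5,0,0,7) → FL=W FR=S RL=S RR=W
cmd 3: advance +3 → t=12, phase=(0,3,3,2) → FL=S FR=W RL=W RR=S
cmd 4: advance +5 → t=17, phase=(5,0,0,7) → FL=W FR=S RL=S RR=W
cmd 5: advance +1 → t=18, phase=(6,1,1,0) → FL=W FR=S RL=S RR=S


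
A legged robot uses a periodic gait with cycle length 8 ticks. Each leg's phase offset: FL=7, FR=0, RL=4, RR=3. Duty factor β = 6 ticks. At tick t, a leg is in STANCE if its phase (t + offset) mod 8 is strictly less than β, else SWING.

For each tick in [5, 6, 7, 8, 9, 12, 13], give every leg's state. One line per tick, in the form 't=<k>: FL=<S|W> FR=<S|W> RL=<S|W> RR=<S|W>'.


t=5: FL=S FR=S RL=S RR=S
t=6: FL=S FR=W RL=S RR=S
t=7: FL=W FR=W RL=S RR=S
t=8: FL=W FR=S RL=S RR=S
t=9: FL=S FR=S RL=S RR=S
t=12: FL=S FR=S RL=S RR=W
t=13: FL=S FR=S RL=S RR=S

t=5: phase=(4,5,1,0) vs β=6 → FL=S FR=S RL=S RR=S
t=6: phase=(5,6,2,1) vs β=6 → FL=S FR=W RL=S RR=S
t=7: phase=(6,7,3,2) vs β=6 → FL=W FR=W RL=S RR=S
t=8: phase=(7,0,4,3) vs β=6 → FL=W FR=S RL=S RR=S
t=9: phase=(0,1,5,4) vs β=6 → FL=S FR=S RL=S RR=S
t=12: phase=(3,4,0,7) vs β=6 → FL=S FR=S RL=S RR=W
t=13: phase=(4,5,1,0) vs β=6 → FL=S FR=S RL=S RR=S


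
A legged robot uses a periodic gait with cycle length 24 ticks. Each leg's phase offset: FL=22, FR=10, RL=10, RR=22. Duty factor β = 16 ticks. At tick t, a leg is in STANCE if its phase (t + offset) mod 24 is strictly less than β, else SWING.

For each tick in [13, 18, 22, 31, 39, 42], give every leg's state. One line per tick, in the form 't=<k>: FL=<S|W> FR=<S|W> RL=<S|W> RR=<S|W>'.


t=13: phase=(11,23,23,11) vs β=16 → FL=S FR=W RL=W RR=S
t=18: phase=(16,4,4,16) vs β=16 → FL=W FR=S RL=S RR=W
t=22: phase=(20,8,8,20) vs β=16 → FL=W FR=S RL=S RR=W
t=31: phase=(5,17,17,5) vs β=16 → FL=S FR=W RL=W RR=S
t=39: phase=(13,1,1,13) vs β=16 → FL=S FR=S RL=S RR=S
t=42: phase=(16,4,4,16) vs β=16 → FL=W FR=S RL=S RR=W

t=13: FL=S FR=W RL=W RR=S
t=18: FL=W FR=S RL=S RR=W
t=22: FL=W FR=S RL=S RR=W
t=31: FL=S FR=W RL=W RR=S
t=39: FL=S FR=S RL=S RR=S
t=42: FL=W FR=S RL=S RR=W


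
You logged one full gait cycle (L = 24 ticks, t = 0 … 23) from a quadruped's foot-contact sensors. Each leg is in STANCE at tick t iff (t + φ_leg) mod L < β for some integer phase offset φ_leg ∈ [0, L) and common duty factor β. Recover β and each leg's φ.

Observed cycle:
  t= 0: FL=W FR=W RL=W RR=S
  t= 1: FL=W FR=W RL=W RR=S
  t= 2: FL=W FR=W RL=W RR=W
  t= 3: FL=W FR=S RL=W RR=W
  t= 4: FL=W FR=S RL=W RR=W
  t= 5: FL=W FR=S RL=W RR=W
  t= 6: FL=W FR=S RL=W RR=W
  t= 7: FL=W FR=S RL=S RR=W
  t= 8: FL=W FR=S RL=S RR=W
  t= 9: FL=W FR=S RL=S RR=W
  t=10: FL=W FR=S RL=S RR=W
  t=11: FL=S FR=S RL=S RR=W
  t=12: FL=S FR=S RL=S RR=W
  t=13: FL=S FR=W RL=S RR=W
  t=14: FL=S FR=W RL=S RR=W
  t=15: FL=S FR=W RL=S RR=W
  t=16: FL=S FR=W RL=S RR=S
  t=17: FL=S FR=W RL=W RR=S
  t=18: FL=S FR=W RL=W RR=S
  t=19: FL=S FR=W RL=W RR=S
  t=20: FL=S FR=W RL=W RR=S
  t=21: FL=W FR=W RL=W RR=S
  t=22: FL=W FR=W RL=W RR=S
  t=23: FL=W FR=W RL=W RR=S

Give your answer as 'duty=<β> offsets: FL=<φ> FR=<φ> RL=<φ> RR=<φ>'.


duty β = stance ticks per leg = 10
FL: stance ticks = 10; W→S at t=11 → φ=13
FR: stance ticks = 10; W→S at t=3 → φ=21
RL: stance ticks = 10; W→S at t=7 → φ=17
RR: stance ticks = 10; W→S at t=16 → φ=8

duty=10 offsets: FL=13 FR=21 RL=17 RR=8


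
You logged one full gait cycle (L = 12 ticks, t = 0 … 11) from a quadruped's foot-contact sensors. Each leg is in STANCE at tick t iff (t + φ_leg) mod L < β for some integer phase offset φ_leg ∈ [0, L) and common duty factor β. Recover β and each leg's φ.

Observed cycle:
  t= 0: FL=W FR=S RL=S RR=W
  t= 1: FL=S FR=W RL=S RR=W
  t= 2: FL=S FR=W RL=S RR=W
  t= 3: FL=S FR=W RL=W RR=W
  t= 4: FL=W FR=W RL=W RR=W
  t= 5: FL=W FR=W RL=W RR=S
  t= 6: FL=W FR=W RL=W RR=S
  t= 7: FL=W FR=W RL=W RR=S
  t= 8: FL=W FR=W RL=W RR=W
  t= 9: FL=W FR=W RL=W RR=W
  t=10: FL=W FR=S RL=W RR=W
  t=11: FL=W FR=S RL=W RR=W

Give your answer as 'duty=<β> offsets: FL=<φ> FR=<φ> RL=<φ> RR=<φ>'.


duty β = stance ticks per leg = 3
FL: stance ticks = 3; W→S at t=1 → φ=11
FR: stance ticks = 3; W→S at t=10 → φ=2
RL: stance ticks = 3; W→S at t=0 → φ=0
RR: stance ticks = 3; W→S at t=5 → φ=7

duty=3 offsets: FL=11 FR=2 RL=0 RR=7


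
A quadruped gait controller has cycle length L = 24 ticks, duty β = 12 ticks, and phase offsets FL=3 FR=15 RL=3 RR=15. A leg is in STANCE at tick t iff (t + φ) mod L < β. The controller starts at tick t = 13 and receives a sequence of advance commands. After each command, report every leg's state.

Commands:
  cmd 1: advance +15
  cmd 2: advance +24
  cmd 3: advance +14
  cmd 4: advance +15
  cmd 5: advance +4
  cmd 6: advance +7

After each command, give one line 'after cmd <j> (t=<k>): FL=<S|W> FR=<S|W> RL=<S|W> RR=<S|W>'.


start t=13: FL=W FR=S RL=W RR=S
cmd 1: advance +15 → t=28, phase=(7,19,7,19) → FL=S FR=W RL=S RR=W
cmd 2: advance +24 → t=52, phase=(7,19,7,19) → FL=S FR=W RL=S RR=W
cmd 3: advance +14 → t=66, phase=(21,9,21,9) → FL=W FR=S RL=W RR=S
cmd 4: advance +15 → t=81, phase=(12,0,12,0) → FL=W FR=S RL=W RR=S
cmd 5: advance +4 → t=85, phase=(16,4,16,4) → FL=W FR=S RL=W RR=S
cmd 6: advance +7 → t=92, phase=(23,11,23,11) → FL=W FR=S RL=W RR=S

after cmd 1 (t=28): FL=S FR=W RL=S RR=W
after cmd 2 (t=52): FL=S FR=W RL=S RR=W
after cmd 3 (t=66): FL=W FR=S RL=W RR=S
after cmd 4 (t=81): FL=W FR=S RL=W RR=S
after cmd 5 (t=85): FL=W FR=S RL=W RR=S
after cmd 6 (t=92): FL=W FR=S RL=W RR=S
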